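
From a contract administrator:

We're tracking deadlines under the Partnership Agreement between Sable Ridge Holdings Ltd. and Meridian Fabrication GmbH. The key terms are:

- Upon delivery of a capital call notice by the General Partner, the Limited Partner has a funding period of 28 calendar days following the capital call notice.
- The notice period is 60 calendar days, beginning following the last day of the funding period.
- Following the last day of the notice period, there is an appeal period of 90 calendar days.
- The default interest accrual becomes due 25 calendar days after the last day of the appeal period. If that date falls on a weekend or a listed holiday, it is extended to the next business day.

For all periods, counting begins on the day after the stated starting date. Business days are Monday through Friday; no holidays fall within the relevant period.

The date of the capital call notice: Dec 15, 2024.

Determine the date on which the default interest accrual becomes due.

Jul 7, 2025

The last day of the funding period: Dec 15, 2024 + 28 days = Jan 12, 2025.
The last day of the notice period: Jan 12, 2025 + 60 days = Mar 13, 2025.
Adding 90 calendar days to Mar 13, 2025 gives Jun 11, 2025, which is the last day of the appeal period.
The date on which the default interest accrual becomes due: Jun 11, 2025 + 25 days = Jul 6, 2025. That falls on a Sunday, so it rolls to the next business day, Monday, Jul 7, 2025.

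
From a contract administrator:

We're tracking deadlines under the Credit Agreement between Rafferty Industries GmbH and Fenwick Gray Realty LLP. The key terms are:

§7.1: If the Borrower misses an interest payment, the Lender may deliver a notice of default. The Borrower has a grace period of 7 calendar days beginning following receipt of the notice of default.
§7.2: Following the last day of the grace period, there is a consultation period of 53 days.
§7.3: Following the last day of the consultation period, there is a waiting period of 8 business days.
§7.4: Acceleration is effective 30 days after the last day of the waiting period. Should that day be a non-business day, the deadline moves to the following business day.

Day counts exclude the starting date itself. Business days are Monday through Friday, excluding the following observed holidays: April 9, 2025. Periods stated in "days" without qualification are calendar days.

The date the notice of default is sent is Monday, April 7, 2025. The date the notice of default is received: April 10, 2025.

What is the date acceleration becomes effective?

July 21, 2025

The last day of the grace period: April 10, 2025 + 7 days = April 17, 2025.
The last day of the consultation period: April 17, 2025 + 53 days = June 9, 2025.
The last day of the waiting period: 8 business days after Monday, June 9, 2025, skipping weekends — Jun 10, Jun 11, Jun 12, Jun 13, Jun 16, Jun 17, Jun 18, Jun 19 — lands on Thursday, June 19, 2025.
Adding 30 calendar days to June 19, 2025 gives July 19, 2025, which is the date acceleration becomes effective. That falls on a Saturday, so it rolls to the next business day, Monday, July 21, 2025.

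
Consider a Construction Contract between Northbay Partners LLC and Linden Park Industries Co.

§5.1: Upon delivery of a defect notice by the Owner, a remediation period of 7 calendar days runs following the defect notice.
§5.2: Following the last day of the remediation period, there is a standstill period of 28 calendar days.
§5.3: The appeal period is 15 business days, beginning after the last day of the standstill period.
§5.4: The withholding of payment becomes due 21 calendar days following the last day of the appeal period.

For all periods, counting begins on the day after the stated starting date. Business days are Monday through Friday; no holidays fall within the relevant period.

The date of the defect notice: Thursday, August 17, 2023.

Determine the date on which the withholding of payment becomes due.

November 2, 2023

The last day of the remediation period: August 17, 2023 + 7 days = August 24, 2023.
The last day of the standstill period: August 24, 2023 + 28 days = September 21, 2023.
From Thursday, September 21, 2023, 15 business days (Sep 22, Sep 25, Sep 26, Sep 27, …, Oct 10, Oct 11, Oct 12, skipping weekends) brings us to Thursday, October 12, 2023, which is the last day of the appeal period.
The date on which the withholding of payment becomes due: 21 calendar days after October 12, 2023 is November 2, 2023.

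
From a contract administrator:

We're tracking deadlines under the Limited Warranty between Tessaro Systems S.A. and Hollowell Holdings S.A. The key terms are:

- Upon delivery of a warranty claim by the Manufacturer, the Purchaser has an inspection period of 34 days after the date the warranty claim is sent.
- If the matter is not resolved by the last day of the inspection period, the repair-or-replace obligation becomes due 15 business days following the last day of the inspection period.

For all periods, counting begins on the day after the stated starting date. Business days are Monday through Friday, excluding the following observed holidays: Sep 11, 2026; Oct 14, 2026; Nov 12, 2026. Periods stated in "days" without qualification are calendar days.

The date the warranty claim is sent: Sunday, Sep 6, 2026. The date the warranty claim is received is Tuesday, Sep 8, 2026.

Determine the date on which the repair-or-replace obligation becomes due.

Nov 2, 2026

Adding 34 calendar days to Sep 6, 2026 gives Oct 10, 2026, which is the last day of the inspection period.
From Saturday, Oct 10, 2026, 15 business days (Oct 12, Oct 13, Oct 15, Oct 16, …, Oct 29, Oct 30, Nov 2, skipping weekends and the listed holiday on Oct 14) brings us to Monday, Nov 2, 2026, which is the date on which the repair-or-replace obligation becomes due.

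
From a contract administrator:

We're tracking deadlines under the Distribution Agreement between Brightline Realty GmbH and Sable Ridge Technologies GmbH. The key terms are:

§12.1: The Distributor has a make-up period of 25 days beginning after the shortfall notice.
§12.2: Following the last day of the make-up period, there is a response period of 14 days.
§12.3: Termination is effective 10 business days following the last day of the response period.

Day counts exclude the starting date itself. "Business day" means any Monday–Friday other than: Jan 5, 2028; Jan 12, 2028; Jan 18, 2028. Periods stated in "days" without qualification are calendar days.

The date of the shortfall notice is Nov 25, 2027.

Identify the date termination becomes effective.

Jan 20, 2028

The last day of the make-up period: Nov 25, 2027 + 25 days = Dec 20, 2027.
The last day of the response period: 14 calendar days after Dec 20, 2027 is Jan 3, 2028.
The date termination becomes effective: 10 business days after Monday, Jan 3, 2028, skipping weekends and the listed holidays on Jan 5, Jan 12, Jan 18 — Jan 4, Jan 6, Jan 7, Jan 10, Jan 11, Jan 13, Jan 14, Jan 17, Jan 19, Jan 20 — lands on Thursday, Jan 20, 2028.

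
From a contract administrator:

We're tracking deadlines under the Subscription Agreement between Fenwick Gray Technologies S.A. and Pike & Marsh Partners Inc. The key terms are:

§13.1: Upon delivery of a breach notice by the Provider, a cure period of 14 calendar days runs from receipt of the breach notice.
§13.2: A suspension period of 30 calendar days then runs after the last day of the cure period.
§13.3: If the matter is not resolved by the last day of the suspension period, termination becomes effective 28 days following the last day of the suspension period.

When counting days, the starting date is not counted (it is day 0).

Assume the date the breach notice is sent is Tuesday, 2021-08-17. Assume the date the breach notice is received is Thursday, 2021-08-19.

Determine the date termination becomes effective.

Adding 14 calendar days to 2021-08-19 gives 2021-09-02, which is the last day of the cure period.
The last day of the suspension period: 30 calendar days after 2021-09-02 is 2021-10-02.
Adding 28 calendar days to 2021-10-02 gives 2021-10-30, which is the date termination becomes effective.

2021-10-30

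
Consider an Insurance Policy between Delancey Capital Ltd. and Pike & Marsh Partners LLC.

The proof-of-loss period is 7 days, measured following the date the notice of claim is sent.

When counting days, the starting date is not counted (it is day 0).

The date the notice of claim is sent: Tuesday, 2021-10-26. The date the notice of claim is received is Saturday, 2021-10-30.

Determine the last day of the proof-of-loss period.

Adding 7 calendar days to 2021-10-26 gives 2021-11-02, which is the last day of the proof-of-loss period.

2021-11-02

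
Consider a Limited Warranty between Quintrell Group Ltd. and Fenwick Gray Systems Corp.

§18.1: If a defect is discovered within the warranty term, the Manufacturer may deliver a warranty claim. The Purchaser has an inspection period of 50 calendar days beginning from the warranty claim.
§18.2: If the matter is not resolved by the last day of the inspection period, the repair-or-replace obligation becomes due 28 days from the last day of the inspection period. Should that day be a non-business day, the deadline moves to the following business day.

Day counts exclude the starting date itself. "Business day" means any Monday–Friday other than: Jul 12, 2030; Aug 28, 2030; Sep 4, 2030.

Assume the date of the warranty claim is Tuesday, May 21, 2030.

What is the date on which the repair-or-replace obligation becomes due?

Aug 7, 2030

The last day of the inspection period: May 21, 2030 + 50 days = Jul 10, 2030.
The date on which the repair-or-replace obligation becomes due: Jul 10, 2030 + 28 days = Aug 7, 2030. Aug 7, 2030 is a Wednesday and is not a listed holiday, so no roll-forward applies.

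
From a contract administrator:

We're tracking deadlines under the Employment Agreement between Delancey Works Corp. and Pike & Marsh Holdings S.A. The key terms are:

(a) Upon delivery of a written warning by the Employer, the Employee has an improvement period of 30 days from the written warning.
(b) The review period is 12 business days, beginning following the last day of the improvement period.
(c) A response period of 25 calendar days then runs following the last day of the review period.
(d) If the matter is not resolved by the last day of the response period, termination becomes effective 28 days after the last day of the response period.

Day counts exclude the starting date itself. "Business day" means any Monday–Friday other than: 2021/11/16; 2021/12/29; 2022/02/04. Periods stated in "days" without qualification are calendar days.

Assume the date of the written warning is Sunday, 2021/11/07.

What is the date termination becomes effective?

The last day of the improvement period: 30 calendar days after 2021/11/07 is 2021/12/07.
The last day of the review period: counting 12 business days from Tuesday, 2021/12/07 (Dec 8, Dec 9, Dec 10, Dec 13, …, Dec 21, Dec 22, Dec 23, skipping weekends) reaches Thursday, 2021/12/23.
The last day of the response period: 2021/12/23 + 25 days = 2022/01/17.
The date termination becomes effective: 2022/01/17 + 28 days = 2022/02/14.

2022/02/14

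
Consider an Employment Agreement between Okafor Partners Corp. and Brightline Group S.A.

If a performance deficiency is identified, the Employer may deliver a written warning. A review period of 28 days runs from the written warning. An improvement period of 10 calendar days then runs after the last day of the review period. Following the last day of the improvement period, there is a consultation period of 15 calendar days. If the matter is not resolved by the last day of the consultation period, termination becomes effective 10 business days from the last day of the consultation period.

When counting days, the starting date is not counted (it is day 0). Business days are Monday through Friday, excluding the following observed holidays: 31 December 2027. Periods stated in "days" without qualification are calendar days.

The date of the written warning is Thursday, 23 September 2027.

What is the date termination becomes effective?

29 November 2027

The last day of the review period: 23 September 2027 + 28 days = 21 October 2027.
Adding 10 calendar days to 21 October 2027 gives 31 October 2027, which is the last day of the improvement period.
The last day of the consultation period: 31 October 2027 + 15 days = 15 November 2027.
The date termination becomes effective: 10 business days after Monday, 15 November 2027, skipping weekends — Nov 16, Nov 17, Nov 18, Nov 19, Nov 22, Nov 23, Nov 24, Nov 25, Nov 26, Nov 29 — lands on Monday, 29 November 2027.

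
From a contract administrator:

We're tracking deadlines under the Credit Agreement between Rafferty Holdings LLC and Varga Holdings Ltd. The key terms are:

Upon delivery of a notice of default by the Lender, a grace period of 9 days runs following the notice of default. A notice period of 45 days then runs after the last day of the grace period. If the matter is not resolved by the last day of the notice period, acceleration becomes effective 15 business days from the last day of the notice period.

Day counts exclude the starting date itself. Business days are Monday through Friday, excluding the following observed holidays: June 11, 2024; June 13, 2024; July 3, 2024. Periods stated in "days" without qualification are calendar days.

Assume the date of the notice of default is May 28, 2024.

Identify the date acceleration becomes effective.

The last day of the grace period: May 28, 2024 + 9 days = June 6, 2024.
Adding 45 calendar days to June 6, 2024 gives July 21, 2024, which is the last day of the notice period.
The date acceleration becomes effective: 15 business days after Sunday, July 21, 2024, skipping weekends — Jul 22, Jul 23, Jul 24, Jul 25, …, Aug 7, Aug 8, Aug 9 — lands on Friday, August 9, 2024.

August 9, 2024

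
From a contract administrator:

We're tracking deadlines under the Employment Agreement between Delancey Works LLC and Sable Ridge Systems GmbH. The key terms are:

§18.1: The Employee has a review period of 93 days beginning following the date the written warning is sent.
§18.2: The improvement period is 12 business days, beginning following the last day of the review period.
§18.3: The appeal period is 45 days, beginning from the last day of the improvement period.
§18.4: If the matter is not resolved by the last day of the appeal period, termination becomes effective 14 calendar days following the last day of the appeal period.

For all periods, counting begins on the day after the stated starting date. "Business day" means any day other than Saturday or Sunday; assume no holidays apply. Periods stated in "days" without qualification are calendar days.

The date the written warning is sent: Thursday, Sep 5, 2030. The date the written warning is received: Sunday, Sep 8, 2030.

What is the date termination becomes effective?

The last day of the review period: 93 calendar days after Sep 5, 2030 is Dec 7, 2030.
The last day of the improvement period: 12 business days after Saturday, Dec 7, 2030, skipping weekends — Dec 9, Dec 10, Dec 11, Dec 12, …, Dec 20, Dec 23, Dec 24 — lands on Tuesday, Dec 24, 2030.
Adding 45 calendar days to Dec 24, 2030 gives Feb 7, 2031, which is the last day of the appeal period.
Adding 14 calendar days to Feb 7, 2031 gives Feb 21, 2031, which is the date termination becomes effective.

Feb 21, 2031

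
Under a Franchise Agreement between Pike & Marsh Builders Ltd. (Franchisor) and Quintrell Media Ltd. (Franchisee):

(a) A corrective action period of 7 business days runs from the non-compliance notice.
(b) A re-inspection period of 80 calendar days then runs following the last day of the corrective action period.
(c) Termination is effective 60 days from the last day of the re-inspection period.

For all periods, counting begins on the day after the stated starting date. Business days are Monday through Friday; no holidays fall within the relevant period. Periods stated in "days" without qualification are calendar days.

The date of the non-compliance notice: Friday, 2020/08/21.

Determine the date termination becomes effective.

From Friday, 2020/08/21, 7 business days (Aug 24, Aug 25, Aug 26, Aug 27, Aug 28, Aug 31, Sep 1, skipping weekends) brings us to Tuesday, 2020/09/01, which is the last day of the corrective action period.
The last day of the re-inspection period: 80 calendar days after 2020/09/01 is 2020/11/20.
The date termination becomes effective: 60 calendar days after 2020/11/20 is 2021/01/19.

2021/01/19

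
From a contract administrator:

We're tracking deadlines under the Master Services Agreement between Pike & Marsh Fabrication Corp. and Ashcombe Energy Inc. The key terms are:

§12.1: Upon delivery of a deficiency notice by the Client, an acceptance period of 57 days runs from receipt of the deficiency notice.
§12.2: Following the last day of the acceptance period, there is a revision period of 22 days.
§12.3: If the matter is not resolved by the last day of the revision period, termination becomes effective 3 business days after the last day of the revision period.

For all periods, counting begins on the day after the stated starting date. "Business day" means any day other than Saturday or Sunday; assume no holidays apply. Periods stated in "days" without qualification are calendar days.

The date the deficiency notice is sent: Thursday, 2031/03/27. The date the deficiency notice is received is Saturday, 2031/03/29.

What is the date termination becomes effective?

2031/06/19

The last day of the acceptance period: 57 calendar days after 2031/03/29 is 2031/05/25.
The last day of the revision period: 22 calendar days after 2031/05/25 is 2031/06/16.
The date termination becomes effective: 3 business days after Monday, 2031/06/16, skipping weekends — Jun 17, Jun 18, Jun 19 — lands on Thursday, 2031/06/19.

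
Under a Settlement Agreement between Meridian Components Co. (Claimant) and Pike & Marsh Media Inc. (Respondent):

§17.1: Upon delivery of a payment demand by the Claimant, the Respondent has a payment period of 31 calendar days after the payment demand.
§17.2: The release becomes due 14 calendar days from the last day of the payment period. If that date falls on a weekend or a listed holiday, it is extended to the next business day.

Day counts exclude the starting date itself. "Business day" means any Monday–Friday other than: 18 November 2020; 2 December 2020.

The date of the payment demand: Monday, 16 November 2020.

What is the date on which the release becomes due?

The last day of the payment period: 31 calendar days after 16 November 2020 is 17 December 2020.
Adding 14 calendar days to 17 December 2020 gives 31 December 2020, which is the date on which the release becomes due. 31 December 2020 is a Thursday and is not a listed holiday, so no roll-forward applies.

31 December 2020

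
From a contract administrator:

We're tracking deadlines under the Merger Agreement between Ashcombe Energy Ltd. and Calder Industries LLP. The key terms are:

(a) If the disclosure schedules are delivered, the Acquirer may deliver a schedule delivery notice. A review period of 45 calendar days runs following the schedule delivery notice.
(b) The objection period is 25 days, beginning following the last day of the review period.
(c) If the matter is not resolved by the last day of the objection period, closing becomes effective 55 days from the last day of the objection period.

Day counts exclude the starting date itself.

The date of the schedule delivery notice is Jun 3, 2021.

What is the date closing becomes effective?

The last day of the review period: 45 calendar days after Jun 3, 2021 is Jul 18, 2021.
Adding 25 calendar days to Jul 18, 2021 gives Aug 12, 2021, which is the last day of the objection period.
The date closing becomes effective: 55 calendar days after Aug 12, 2021 is Oct 6, 2021.

Oct 6, 2021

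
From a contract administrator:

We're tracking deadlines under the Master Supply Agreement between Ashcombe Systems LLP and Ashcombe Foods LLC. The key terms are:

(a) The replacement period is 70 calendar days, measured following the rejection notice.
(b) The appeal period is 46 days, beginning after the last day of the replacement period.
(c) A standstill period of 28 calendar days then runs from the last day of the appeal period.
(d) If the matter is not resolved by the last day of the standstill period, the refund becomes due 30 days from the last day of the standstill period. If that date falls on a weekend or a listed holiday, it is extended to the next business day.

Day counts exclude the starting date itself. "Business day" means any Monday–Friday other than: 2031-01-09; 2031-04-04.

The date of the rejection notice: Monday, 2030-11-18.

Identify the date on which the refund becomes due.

2031-05-12

The last day of the replacement period: 70 calendar days after 2030-11-18 is 2031-01-27.
The last day of the appeal period: 46 calendar days after 2031-01-27 is 2031-03-14.
The last day of the standstill period: 2031-03-14 + 28 days = 2031-04-11.
Adding 30 calendar days to 2031-04-11 gives 2031-05-11, which is the date on which the refund becomes due. That falls on a Sunday, so it rolls to the next business day, Monday, 2031-05-12.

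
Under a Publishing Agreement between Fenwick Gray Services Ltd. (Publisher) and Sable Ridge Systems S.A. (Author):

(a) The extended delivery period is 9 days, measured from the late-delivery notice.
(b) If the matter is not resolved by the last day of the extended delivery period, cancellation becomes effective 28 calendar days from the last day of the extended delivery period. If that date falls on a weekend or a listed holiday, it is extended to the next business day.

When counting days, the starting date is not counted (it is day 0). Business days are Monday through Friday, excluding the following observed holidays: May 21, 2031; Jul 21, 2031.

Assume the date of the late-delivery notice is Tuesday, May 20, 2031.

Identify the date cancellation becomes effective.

Jun 26, 2031

The last day of the extended delivery period: 9 calendar days after May 20, 2031 is May 29, 2031.
Adding 28 calendar days to May 29, 2031 gives Jun 26, 2031, which is the date cancellation becomes effective. Jun 26, 2031 is a Thursday and is not a listed holiday, so no roll-forward applies.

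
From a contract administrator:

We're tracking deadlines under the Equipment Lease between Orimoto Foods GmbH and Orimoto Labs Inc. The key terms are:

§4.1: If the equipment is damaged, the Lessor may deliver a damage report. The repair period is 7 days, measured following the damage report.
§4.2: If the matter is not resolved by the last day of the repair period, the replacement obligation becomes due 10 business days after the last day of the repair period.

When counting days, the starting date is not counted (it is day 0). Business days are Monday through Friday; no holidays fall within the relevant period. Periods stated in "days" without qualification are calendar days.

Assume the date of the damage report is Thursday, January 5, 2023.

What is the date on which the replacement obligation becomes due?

Adding 7 calendar days to January 5, 2023 gives January 12, 2023, which is the last day of the repair period.
The date on which the replacement obligation becomes due: counting 10 business days from Thursday, January 12, 2023 (Jan 13, Jan 16, Jan 17, Jan 18, Jan 19, Jan 20, Jan 23, Jan 24, Jan 25, Jan 26, skipping weekends) reaches Thursday, January 26, 2023.

January 26, 2023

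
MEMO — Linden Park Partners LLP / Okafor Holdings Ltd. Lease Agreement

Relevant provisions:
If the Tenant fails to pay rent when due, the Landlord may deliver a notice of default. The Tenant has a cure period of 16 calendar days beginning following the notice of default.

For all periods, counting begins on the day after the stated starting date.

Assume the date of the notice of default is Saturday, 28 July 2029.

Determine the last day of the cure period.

13 August 2029

The last day of the cure period: 16 calendar days after 28 July 2029 is 13 August 2029.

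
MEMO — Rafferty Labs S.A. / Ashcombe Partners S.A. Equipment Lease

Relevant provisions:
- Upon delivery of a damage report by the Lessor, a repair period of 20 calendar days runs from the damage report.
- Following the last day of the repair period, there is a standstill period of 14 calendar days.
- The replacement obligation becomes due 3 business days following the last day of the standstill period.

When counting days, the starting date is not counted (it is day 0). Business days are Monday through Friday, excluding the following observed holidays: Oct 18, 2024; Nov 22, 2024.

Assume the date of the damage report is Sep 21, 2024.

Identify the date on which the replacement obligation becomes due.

Adding 20 calendar days to Sep 21, 2024 gives Oct 11, 2024, which is the last day of the repair period.
The last day of the standstill period: Oct 11, 2024 + 14 days = Oct 25, 2024.
From Friday, Oct 25, 2024, 3 business days (Oct 28, Oct 29, Oct 30, skipping weekends) brings us to Wednesday, Oct 30, 2024, which is the date on which the replacement obligation becomes due.

Oct 30, 2024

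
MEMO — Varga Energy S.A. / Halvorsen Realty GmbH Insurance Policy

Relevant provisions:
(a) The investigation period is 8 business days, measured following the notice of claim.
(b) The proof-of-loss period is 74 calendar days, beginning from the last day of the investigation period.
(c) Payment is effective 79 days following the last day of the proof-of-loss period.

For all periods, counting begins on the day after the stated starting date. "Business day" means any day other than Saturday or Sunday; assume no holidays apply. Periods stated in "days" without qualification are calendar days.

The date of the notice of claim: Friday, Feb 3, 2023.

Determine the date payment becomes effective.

Jul 18, 2023

From Friday, Feb 3, 2023, 8 business days (Feb 6, Feb 7, Feb 8, Feb 9, Feb 10, Feb 13, Feb 14, Feb 15, skipping weekends) brings us to Wednesday, Feb 15, 2023, which is the last day of the investigation period.
Adding 74 calendar days to Feb 15, 2023 gives Apr 30, 2023, which is the last day of the proof-of-loss period.
Adding 79 calendar days to Apr 30, 2023 gives Jul 18, 2023, which is the date payment becomes effective.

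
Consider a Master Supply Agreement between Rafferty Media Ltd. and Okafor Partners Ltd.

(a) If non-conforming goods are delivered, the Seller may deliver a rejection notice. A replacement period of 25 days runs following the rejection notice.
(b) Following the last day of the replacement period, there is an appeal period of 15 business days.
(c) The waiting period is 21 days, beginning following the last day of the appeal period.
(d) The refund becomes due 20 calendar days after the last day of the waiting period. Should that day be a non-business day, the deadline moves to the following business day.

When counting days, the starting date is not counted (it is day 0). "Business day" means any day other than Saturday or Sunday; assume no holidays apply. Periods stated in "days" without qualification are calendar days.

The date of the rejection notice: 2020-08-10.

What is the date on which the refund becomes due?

2020-11-05

The last day of the replacement period: 2020-08-10 + 25 days = 2020-09-04.
The last day of the appeal period: 15 business days after Friday, 2020-09-04, skipping weekends — Sep 7, Sep 8, Sep 9, Sep 10, …, Sep 23, Sep 24, Sep 25 — lands on Friday, 2020-09-25.
The last day of the waiting period: 2020-09-25 + 21 days = 2020-10-16.
The date on which the refund becomes due: 2020-10-16 + 20 days = 2020-11-05. 2020-11-05 is a Thursday, so no roll-forward applies.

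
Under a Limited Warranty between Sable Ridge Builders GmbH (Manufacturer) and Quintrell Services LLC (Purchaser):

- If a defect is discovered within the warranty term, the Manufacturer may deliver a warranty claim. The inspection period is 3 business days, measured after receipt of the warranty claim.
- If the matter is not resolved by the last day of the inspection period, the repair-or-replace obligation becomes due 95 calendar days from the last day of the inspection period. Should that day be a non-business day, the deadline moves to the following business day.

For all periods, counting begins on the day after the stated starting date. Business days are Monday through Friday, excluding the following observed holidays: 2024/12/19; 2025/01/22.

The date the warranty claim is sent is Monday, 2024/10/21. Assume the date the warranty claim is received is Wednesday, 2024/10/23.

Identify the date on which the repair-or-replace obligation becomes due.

2025/01/31

The last day of the inspection period: 3 business days after Wednesday, 2024/10/23, skipping weekends — Oct 24, Oct 25, Oct 28 — lands on Monday, 2024/10/28.
The date on which the repair-or-replace obligation becomes due: 95 calendar days after 2024/10/28 is 2025/01/31. 2025/01/31 is a Friday and is not a listed holiday, so no roll-forward applies.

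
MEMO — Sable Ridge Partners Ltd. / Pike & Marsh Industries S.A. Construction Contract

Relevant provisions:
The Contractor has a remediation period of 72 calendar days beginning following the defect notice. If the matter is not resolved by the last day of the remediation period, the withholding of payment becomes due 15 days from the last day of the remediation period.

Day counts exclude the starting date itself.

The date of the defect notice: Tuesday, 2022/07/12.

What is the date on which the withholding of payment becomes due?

2022/10/07

Adding 72 calendar days to 2022/07/12 gives 2022/09/22, which is the last day of the remediation period.
The date on which the withholding of payment becomes due: 2022/09/22 + 15 days = 2022/10/07.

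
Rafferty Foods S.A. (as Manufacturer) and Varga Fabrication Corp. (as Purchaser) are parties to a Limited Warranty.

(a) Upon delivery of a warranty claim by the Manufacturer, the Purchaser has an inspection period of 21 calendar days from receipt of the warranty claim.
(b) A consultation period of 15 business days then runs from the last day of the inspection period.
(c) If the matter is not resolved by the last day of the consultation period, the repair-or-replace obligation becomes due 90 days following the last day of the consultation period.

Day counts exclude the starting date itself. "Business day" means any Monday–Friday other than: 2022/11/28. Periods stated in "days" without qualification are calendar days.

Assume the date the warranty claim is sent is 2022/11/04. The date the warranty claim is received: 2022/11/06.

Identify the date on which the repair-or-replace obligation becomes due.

2023/03/19

The last day of the inspection period: 2022/11/06 + 21 days = 2022/11/27.
The last day of the consultation period: counting 15 business days from Sunday, 2022/11/27 (Nov 29, Nov 30, Dec 1, Dec 2, …, Dec 15, Dec 16, Dec 19, skipping weekends and the listed holiday on Nov 28) reaches Monday, 2022/12/19.
Adding 90 calendar days to 2022/12/19 gives 2023/03/19, which is the date on which the repair-or-replace obligation becomes due.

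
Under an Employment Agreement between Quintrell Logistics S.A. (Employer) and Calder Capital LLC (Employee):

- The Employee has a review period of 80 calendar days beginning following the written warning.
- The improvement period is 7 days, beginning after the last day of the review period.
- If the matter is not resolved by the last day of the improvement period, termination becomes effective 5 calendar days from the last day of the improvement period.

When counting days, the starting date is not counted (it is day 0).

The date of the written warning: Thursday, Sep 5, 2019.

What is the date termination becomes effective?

Dec 6, 2019

The last day of the review period: Sep 5, 2019 + 80 days = Nov 24, 2019.
The last day of the improvement period: 7 calendar days after Nov 24, 2019 is Dec 1, 2019.
Adding 5 calendar days to Dec 1, 2019 gives Dec 6, 2019, which is the date termination becomes effective.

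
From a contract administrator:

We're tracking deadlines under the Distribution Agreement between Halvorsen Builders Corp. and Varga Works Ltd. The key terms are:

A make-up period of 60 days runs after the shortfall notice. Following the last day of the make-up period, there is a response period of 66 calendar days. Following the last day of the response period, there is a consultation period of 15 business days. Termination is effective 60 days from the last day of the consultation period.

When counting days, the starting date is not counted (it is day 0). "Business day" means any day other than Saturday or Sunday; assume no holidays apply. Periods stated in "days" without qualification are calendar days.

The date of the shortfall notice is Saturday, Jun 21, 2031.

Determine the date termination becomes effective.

Adding 60 calendar days to Jun 21, 2031 gives Aug 20, 2031, which is the last day of the make-up period.
The last day of the response period: 66 calendar days after Aug 20, 2031 is Oct 25, 2031.
The last day of the consultation period: 15 business days after Saturday, Oct 25, 2031, skipping weekends — Oct 27, Oct 28, Oct 29, Oct 30, …, Nov 12, Nov 13, Nov 14 — lands on Friday, Nov 14, 2031.
The date termination becomes effective: Nov 14, 2031 + 60 days = Jan 13, 2032.

Jan 13, 2032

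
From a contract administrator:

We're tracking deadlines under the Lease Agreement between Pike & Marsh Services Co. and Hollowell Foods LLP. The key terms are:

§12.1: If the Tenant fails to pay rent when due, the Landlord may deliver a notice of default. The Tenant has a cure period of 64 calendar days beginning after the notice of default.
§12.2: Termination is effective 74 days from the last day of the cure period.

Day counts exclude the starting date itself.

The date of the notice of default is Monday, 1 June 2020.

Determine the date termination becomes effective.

17 October 2020

Adding 64 calendar days to 1 June 2020 gives 4 August 2020, which is the last day of the cure period.
Adding 74 calendar days to 4 August 2020 gives 17 October 2020, which is the date termination becomes effective.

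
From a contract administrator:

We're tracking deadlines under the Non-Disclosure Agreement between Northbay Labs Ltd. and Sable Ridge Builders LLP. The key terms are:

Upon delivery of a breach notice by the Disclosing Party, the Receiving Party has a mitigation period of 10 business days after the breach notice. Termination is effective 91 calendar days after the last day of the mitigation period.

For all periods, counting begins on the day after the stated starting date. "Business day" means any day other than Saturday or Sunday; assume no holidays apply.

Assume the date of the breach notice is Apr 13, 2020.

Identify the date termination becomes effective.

The last day of the mitigation period: 10 business days after Monday, Apr 13, 2020, skipping weekends — Apr 14, Apr 15, Apr 16, Apr 17, Apr 20, Apr 21, Apr 22, Apr 23, Apr 24, Apr 27 — lands on Monday, Apr 27, 2020.
The date termination becomes effective: Apr 27, 2020 + 91 days = Jul 27, 2020.

Jul 27, 2020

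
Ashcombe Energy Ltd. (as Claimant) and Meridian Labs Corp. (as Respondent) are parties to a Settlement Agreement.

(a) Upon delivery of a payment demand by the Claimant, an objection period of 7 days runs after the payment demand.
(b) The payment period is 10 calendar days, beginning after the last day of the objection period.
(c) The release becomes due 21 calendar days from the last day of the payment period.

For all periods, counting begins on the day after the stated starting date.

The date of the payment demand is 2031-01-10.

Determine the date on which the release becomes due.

Adding 7 calendar days to 2031-01-10 gives 2031-01-17, which is the last day of the objection period.
The last day of the payment period: 10 calendar days after 2031-01-17 is 2031-01-27.
The date on which the release becomes due: 2031-01-27 + 21 days = 2031-02-17.

2031-02-17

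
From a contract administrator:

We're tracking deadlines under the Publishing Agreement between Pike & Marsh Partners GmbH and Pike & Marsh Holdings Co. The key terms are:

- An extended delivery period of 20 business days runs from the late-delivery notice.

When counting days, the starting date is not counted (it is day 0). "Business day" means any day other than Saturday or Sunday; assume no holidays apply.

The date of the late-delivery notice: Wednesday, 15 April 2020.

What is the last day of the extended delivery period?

From Wednesday, 15 April 2020, 20 business days (Apr 16, Apr 17, Apr 20, Apr 21, …, May 11, May 12, May 13, skipping weekends) brings us to Wednesday, 13 May 2020, which is the last day of the extended delivery period.

13 May 2020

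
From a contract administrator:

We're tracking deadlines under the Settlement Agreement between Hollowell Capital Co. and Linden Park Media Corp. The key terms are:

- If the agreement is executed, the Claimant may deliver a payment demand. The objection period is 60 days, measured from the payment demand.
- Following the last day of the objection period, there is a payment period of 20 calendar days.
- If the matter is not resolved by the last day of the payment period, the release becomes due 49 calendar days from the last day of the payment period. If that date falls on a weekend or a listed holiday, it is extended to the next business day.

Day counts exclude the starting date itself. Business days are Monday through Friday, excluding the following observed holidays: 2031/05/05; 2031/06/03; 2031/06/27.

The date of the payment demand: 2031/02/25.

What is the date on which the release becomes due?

The last day of the objection period: 2031/02/25 + 60 days = 2031/04/26.
The last day of the payment period: 20 calendar days after 2031/04/26 is 2031/05/16.
The date on which the release becomes due: 2031/05/16 + 49 days = 2031/07/04. 2031/07/04 is a Friday and is not a listed holiday, so no roll-forward applies.

2031/07/04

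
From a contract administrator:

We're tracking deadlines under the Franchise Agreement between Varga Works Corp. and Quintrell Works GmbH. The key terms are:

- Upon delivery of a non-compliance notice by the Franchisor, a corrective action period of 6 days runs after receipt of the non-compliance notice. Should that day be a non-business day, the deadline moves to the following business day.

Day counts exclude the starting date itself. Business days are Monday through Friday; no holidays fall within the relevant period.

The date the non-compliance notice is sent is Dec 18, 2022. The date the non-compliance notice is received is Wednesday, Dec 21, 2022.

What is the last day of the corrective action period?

The last day of the corrective action period: 6 calendar days after Dec 21, 2022 is Dec 27, 2022. Dec 27, 2022 is a Tuesday, so no roll-forward applies.

Dec 27, 2022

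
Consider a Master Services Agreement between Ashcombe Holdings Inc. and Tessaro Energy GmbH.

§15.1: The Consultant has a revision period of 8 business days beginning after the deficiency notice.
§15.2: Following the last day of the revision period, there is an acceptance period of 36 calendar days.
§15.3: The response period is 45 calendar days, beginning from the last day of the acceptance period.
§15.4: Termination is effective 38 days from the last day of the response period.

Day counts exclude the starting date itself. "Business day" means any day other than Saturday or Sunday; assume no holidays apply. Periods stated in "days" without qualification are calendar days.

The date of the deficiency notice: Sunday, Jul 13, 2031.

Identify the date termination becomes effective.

The last day of the revision period: counting 8 business days from Sunday, Jul 13, 2031 (Jul 14, Jul 15, Jul 16, Jul 17, Jul 18, Jul 21, Jul 22, Jul 23, skipping weekends) reaches Wednesday, Jul 23, 2031.
The last day of the acceptance period: Jul 23, 2031 + 36 days = Aug 28, 2031.
Adding 45 calendar days to Aug 28, 2031 gives Oct 12, 2031, which is the last day of the response period.
Adding 38 calendar days to Oct 12, 2031 gives Nov 19, 2031, which is the date termination becomes effective.

Nov 19, 2031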